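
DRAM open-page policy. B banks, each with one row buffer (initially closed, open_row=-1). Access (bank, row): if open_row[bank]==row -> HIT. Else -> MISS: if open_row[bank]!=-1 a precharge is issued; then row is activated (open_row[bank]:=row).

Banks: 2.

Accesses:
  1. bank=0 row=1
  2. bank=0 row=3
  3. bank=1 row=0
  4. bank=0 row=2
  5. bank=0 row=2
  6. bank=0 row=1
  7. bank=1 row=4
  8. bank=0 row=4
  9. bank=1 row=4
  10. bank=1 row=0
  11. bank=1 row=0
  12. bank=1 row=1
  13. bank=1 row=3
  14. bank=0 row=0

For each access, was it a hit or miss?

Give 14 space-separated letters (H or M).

Acc 1: bank0 row1 -> MISS (open row1); precharges=0
Acc 2: bank0 row3 -> MISS (open row3); precharges=1
Acc 3: bank1 row0 -> MISS (open row0); precharges=1
Acc 4: bank0 row2 -> MISS (open row2); precharges=2
Acc 5: bank0 row2 -> HIT
Acc 6: bank0 row1 -> MISS (open row1); precharges=3
Acc 7: bank1 row4 -> MISS (open row4); precharges=4
Acc 8: bank0 row4 -> MISS (open row4); precharges=5
Acc 9: bank1 row4 -> HIT
Acc 10: bank1 row0 -> MISS (open row0); precharges=6
Acc 11: bank1 row0 -> HIT
Acc 12: bank1 row1 -> MISS (open row1); precharges=7
Acc 13: bank1 row3 -> MISS (open row3); precharges=8
Acc 14: bank0 row0 -> MISS (open row0); precharges=9

Answer: M M M M H M M M H M H M M M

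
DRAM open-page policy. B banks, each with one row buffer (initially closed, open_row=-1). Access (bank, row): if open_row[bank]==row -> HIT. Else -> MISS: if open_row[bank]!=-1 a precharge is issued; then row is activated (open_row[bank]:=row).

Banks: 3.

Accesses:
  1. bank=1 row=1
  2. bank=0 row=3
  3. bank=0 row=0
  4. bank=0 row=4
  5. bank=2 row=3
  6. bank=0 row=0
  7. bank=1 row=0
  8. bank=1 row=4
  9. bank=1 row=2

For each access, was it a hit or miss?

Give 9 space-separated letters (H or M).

Acc 1: bank1 row1 -> MISS (open row1); precharges=0
Acc 2: bank0 row3 -> MISS (open row3); precharges=0
Acc 3: bank0 row0 -> MISS (open row0); precharges=1
Acc 4: bank0 row4 -> MISS (open row4); precharges=2
Acc 5: bank2 row3 -> MISS (open row3); precharges=2
Acc 6: bank0 row0 -> MISS (open row0); precharges=3
Acc 7: bank1 row0 -> MISS (open row0); precharges=4
Acc 8: bank1 row4 -> MISS (open row4); precharges=5
Acc 9: bank1 row2 -> MISS (open row2); precharges=6

Answer: M M M M M M M M M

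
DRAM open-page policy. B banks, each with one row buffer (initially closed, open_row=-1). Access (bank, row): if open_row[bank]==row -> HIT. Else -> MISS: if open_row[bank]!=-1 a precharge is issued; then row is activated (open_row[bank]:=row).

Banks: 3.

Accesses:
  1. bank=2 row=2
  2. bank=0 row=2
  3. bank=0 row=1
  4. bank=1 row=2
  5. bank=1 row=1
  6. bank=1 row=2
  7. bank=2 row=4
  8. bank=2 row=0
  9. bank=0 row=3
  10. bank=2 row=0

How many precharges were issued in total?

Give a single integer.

Acc 1: bank2 row2 -> MISS (open row2); precharges=0
Acc 2: bank0 row2 -> MISS (open row2); precharges=0
Acc 3: bank0 row1 -> MISS (open row1); precharges=1
Acc 4: bank1 row2 -> MISS (open row2); precharges=1
Acc 5: bank1 row1 -> MISS (open row1); precharges=2
Acc 6: bank1 row2 -> MISS (open row2); precharges=3
Acc 7: bank2 row4 -> MISS (open row4); precharges=4
Acc 8: bank2 row0 -> MISS (open row0); precharges=5
Acc 9: bank0 row3 -> MISS (open row3); precharges=6
Acc 10: bank2 row0 -> HIT

Answer: 6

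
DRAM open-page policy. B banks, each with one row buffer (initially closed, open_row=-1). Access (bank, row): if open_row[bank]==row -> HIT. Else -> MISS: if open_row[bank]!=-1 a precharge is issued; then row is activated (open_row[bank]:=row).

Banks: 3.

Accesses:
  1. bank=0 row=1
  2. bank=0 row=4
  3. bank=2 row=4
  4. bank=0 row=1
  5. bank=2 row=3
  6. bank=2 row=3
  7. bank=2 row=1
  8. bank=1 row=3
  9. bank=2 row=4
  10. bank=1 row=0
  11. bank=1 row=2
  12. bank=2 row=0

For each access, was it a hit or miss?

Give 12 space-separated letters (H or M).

Answer: M M M M M H M M M M M M

Derivation:
Acc 1: bank0 row1 -> MISS (open row1); precharges=0
Acc 2: bank0 row4 -> MISS (open row4); precharges=1
Acc 3: bank2 row4 -> MISS (open row4); precharges=1
Acc 4: bank0 row1 -> MISS (open row1); precharges=2
Acc 5: bank2 row3 -> MISS (open row3); precharges=3
Acc 6: bank2 row3 -> HIT
Acc 7: bank2 row1 -> MISS (open row1); precharges=4
Acc 8: bank1 row3 -> MISS (open row3); precharges=4
Acc 9: bank2 row4 -> MISS (open row4); precharges=5
Acc 10: bank1 row0 -> MISS (open row0); precharges=6
Acc 11: bank1 row2 -> MISS (open row2); precharges=7
Acc 12: bank2 row0 -> MISS (open row0); precharges=8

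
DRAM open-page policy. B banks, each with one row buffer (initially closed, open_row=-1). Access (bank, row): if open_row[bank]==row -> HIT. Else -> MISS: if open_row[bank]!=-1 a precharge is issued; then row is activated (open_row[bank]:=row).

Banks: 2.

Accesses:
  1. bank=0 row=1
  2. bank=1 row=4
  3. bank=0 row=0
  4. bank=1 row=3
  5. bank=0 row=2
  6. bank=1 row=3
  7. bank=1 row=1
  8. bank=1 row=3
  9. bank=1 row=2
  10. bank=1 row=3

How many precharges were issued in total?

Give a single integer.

Acc 1: bank0 row1 -> MISS (open row1); precharges=0
Acc 2: bank1 row4 -> MISS (open row4); precharges=0
Acc 3: bank0 row0 -> MISS (open row0); precharges=1
Acc 4: bank1 row3 -> MISS (open row3); precharges=2
Acc 5: bank0 row2 -> MISS (open row2); precharges=3
Acc 6: bank1 row3 -> HIT
Acc 7: bank1 row1 -> MISS (open row1); precharges=4
Acc 8: bank1 row3 -> MISS (open row3); precharges=5
Acc 9: bank1 row2 -> MISS (open row2); precharges=6
Acc 10: bank1 row3 -> MISS (open row3); precharges=7

Answer: 7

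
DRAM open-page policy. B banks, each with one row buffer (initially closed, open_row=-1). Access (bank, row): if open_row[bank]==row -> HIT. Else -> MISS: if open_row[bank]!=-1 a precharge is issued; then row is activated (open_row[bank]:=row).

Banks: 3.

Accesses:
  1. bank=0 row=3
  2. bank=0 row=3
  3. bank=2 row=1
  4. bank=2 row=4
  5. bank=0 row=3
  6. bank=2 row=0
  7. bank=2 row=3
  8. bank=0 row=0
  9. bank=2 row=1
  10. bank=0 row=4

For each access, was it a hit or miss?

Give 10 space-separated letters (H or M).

Answer: M H M M H M M M M M

Derivation:
Acc 1: bank0 row3 -> MISS (open row3); precharges=0
Acc 2: bank0 row3 -> HIT
Acc 3: bank2 row1 -> MISS (open row1); precharges=0
Acc 4: bank2 row4 -> MISS (open row4); precharges=1
Acc 5: bank0 row3 -> HIT
Acc 6: bank2 row0 -> MISS (open row0); precharges=2
Acc 7: bank2 row3 -> MISS (open row3); precharges=3
Acc 8: bank0 row0 -> MISS (open row0); precharges=4
Acc 9: bank2 row1 -> MISS (open row1); precharges=5
Acc 10: bank0 row4 -> MISS (open row4); precharges=6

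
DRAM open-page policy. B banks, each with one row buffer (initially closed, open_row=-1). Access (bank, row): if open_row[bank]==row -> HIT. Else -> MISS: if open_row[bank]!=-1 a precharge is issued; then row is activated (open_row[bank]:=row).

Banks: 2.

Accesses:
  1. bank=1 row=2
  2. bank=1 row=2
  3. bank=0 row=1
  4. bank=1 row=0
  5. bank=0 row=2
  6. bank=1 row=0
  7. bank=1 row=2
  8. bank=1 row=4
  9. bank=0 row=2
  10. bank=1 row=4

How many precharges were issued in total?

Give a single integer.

Answer: 4

Derivation:
Acc 1: bank1 row2 -> MISS (open row2); precharges=0
Acc 2: bank1 row2 -> HIT
Acc 3: bank0 row1 -> MISS (open row1); precharges=0
Acc 4: bank1 row0 -> MISS (open row0); precharges=1
Acc 5: bank0 row2 -> MISS (open row2); precharges=2
Acc 6: bank1 row0 -> HIT
Acc 7: bank1 row2 -> MISS (open row2); precharges=3
Acc 8: bank1 row4 -> MISS (open row4); precharges=4
Acc 9: bank0 row2 -> HIT
Acc 10: bank1 row4 -> HIT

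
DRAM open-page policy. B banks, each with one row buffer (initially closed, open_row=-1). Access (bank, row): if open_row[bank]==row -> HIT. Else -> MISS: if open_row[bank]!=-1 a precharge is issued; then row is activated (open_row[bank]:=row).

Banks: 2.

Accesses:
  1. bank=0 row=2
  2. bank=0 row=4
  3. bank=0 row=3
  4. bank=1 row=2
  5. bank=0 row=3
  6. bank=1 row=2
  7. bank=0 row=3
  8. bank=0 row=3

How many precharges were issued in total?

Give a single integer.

Acc 1: bank0 row2 -> MISS (open row2); precharges=0
Acc 2: bank0 row4 -> MISS (open row4); precharges=1
Acc 3: bank0 row3 -> MISS (open row3); precharges=2
Acc 4: bank1 row2 -> MISS (open row2); precharges=2
Acc 5: bank0 row3 -> HIT
Acc 6: bank1 row2 -> HIT
Acc 7: bank0 row3 -> HIT
Acc 8: bank0 row3 -> HIT

Answer: 2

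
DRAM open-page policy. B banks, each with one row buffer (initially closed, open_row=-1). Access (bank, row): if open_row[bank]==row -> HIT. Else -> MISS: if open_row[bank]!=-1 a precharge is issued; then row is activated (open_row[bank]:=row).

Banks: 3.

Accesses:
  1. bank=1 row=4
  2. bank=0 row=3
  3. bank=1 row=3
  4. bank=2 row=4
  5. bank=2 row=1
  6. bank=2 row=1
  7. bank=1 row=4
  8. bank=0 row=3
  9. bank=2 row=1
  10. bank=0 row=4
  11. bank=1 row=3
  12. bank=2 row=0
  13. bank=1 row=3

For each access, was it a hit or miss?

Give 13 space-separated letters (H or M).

Acc 1: bank1 row4 -> MISS (open row4); precharges=0
Acc 2: bank0 row3 -> MISS (open row3); precharges=0
Acc 3: bank1 row3 -> MISS (open row3); precharges=1
Acc 4: bank2 row4 -> MISS (open row4); precharges=1
Acc 5: bank2 row1 -> MISS (open row1); precharges=2
Acc 6: bank2 row1 -> HIT
Acc 7: bank1 row4 -> MISS (open row4); precharges=3
Acc 8: bank0 row3 -> HIT
Acc 9: bank2 row1 -> HIT
Acc 10: bank0 row4 -> MISS (open row4); precharges=4
Acc 11: bank1 row3 -> MISS (open row3); precharges=5
Acc 12: bank2 row0 -> MISS (open row0); precharges=6
Acc 13: bank1 row3 -> HIT

Answer: M M M M M H M H H M M M H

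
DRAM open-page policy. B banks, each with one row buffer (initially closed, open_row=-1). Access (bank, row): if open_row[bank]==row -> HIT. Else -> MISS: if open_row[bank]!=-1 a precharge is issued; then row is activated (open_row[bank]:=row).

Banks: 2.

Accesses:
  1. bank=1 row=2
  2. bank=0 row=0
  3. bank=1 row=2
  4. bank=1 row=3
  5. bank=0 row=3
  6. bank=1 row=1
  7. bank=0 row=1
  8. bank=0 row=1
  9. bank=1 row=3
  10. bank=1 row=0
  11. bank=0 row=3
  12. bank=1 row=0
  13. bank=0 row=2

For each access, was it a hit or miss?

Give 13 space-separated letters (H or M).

Answer: M M H M M M M H M M M H M

Derivation:
Acc 1: bank1 row2 -> MISS (open row2); precharges=0
Acc 2: bank0 row0 -> MISS (open row0); precharges=0
Acc 3: bank1 row2 -> HIT
Acc 4: bank1 row3 -> MISS (open row3); precharges=1
Acc 5: bank0 row3 -> MISS (open row3); precharges=2
Acc 6: bank1 row1 -> MISS (open row1); precharges=3
Acc 7: bank0 row1 -> MISS (open row1); precharges=4
Acc 8: bank0 row1 -> HIT
Acc 9: bank1 row3 -> MISS (open row3); precharges=5
Acc 10: bank1 row0 -> MISS (open row0); precharges=6
Acc 11: bank0 row3 -> MISS (open row3); precharges=7
Acc 12: bank1 row0 -> HIT
Acc 13: bank0 row2 -> MISS (open row2); precharges=8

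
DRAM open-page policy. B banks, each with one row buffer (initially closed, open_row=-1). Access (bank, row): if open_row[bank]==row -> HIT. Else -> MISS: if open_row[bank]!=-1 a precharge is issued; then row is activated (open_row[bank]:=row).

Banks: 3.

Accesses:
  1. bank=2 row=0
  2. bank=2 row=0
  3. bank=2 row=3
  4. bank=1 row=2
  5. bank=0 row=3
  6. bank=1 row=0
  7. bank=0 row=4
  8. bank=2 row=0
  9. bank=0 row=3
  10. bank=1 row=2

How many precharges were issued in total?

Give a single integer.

Answer: 6

Derivation:
Acc 1: bank2 row0 -> MISS (open row0); precharges=0
Acc 2: bank2 row0 -> HIT
Acc 3: bank2 row3 -> MISS (open row3); precharges=1
Acc 4: bank1 row2 -> MISS (open row2); precharges=1
Acc 5: bank0 row3 -> MISS (open row3); precharges=1
Acc 6: bank1 row0 -> MISS (open row0); precharges=2
Acc 7: bank0 row4 -> MISS (open row4); precharges=3
Acc 8: bank2 row0 -> MISS (open row0); precharges=4
Acc 9: bank0 row3 -> MISS (open row3); precharges=5
Acc 10: bank1 row2 -> MISS (open row2); precharges=6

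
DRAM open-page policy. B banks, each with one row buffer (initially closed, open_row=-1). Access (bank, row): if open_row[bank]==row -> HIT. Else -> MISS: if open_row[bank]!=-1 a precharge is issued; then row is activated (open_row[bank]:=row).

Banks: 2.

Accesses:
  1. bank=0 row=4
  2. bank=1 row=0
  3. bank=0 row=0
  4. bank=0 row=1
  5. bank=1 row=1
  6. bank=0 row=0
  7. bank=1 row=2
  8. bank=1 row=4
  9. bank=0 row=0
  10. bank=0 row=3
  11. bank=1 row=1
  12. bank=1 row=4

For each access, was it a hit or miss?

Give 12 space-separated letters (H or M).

Answer: M M M M M M M M H M M M

Derivation:
Acc 1: bank0 row4 -> MISS (open row4); precharges=0
Acc 2: bank1 row0 -> MISS (open row0); precharges=0
Acc 3: bank0 row0 -> MISS (open row0); precharges=1
Acc 4: bank0 row1 -> MISS (open row1); precharges=2
Acc 5: bank1 row1 -> MISS (open row1); precharges=3
Acc 6: bank0 row0 -> MISS (open row0); precharges=4
Acc 7: bank1 row2 -> MISS (open row2); precharges=5
Acc 8: bank1 row4 -> MISS (open row4); precharges=6
Acc 9: bank0 row0 -> HIT
Acc 10: bank0 row3 -> MISS (open row3); precharges=7
Acc 11: bank1 row1 -> MISS (open row1); precharges=8
Acc 12: bank1 row4 -> MISS (open row4); precharges=9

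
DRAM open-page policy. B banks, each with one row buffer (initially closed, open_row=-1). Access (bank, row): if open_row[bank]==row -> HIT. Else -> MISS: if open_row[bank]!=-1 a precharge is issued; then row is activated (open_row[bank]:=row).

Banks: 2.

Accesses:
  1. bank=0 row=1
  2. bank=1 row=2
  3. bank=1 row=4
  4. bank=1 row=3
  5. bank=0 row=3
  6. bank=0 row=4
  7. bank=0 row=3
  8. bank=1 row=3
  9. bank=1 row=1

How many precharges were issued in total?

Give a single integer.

Acc 1: bank0 row1 -> MISS (open row1); precharges=0
Acc 2: bank1 row2 -> MISS (open row2); precharges=0
Acc 3: bank1 row4 -> MISS (open row4); precharges=1
Acc 4: bank1 row3 -> MISS (open row3); precharges=2
Acc 5: bank0 row3 -> MISS (open row3); precharges=3
Acc 6: bank0 row4 -> MISS (open row4); precharges=4
Acc 7: bank0 row3 -> MISS (open row3); precharges=5
Acc 8: bank1 row3 -> HIT
Acc 9: bank1 row1 -> MISS (open row1); precharges=6

Answer: 6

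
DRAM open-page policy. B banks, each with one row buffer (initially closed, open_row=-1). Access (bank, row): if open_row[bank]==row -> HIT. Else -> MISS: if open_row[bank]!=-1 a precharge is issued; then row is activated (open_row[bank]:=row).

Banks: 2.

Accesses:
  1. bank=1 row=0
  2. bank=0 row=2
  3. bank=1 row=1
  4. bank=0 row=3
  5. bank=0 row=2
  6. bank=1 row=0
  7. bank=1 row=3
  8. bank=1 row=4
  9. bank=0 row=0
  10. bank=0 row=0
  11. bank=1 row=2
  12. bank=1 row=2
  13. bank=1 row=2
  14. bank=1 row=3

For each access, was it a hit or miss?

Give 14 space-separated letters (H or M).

Acc 1: bank1 row0 -> MISS (open row0); precharges=0
Acc 2: bank0 row2 -> MISS (open row2); precharges=0
Acc 3: bank1 row1 -> MISS (open row1); precharges=1
Acc 4: bank0 row3 -> MISS (open row3); precharges=2
Acc 5: bank0 row2 -> MISS (open row2); precharges=3
Acc 6: bank1 row0 -> MISS (open row0); precharges=4
Acc 7: bank1 row3 -> MISS (open row3); precharges=5
Acc 8: bank1 row4 -> MISS (open row4); precharges=6
Acc 9: bank0 row0 -> MISS (open row0); precharges=7
Acc 10: bank0 row0 -> HIT
Acc 11: bank1 row2 -> MISS (open row2); precharges=8
Acc 12: bank1 row2 -> HIT
Acc 13: bank1 row2 -> HIT
Acc 14: bank1 row3 -> MISS (open row3); precharges=9

Answer: M M M M M M M M M H M H H M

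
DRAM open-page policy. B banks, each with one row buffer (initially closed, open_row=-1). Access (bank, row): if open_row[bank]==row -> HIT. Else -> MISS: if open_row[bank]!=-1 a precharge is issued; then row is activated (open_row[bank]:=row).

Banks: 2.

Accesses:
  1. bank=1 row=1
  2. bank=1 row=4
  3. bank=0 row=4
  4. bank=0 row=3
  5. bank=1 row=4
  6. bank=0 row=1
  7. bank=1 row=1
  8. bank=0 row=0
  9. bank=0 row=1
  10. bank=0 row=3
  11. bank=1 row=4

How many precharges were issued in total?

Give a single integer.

Answer: 8

Derivation:
Acc 1: bank1 row1 -> MISS (open row1); precharges=0
Acc 2: bank1 row4 -> MISS (open row4); precharges=1
Acc 3: bank0 row4 -> MISS (open row4); precharges=1
Acc 4: bank0 row3 -> MISS (open row3); precharges=2
Acc 5: bank1 row4 -> HIT
Acc 6: bank0 row1 -> MISS (open row1); precharges=3
Acc 7: bank1 row1 -> MISS (open row1); precharges=4
Acc 8: bank0 row0 -> MISS (open row0); precharges=5
Acc 9: bank0 row1 -> MISS (open row1); precharges=6
Acc 10: bank0 row3 -> MISS (open row3); precharges=7
Acc 11: bank1 row4 -> MISS (open row4); precharges=8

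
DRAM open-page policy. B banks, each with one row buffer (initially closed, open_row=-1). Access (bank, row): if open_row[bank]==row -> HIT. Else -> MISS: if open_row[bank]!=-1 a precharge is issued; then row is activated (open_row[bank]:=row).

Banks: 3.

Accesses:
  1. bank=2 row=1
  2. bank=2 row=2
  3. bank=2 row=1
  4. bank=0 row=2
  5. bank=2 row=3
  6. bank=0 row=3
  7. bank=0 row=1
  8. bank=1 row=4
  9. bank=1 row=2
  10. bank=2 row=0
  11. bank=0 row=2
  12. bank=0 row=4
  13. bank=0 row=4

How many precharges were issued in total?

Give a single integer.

Answer: 9

Derivation:
Acc 1: bank2 row1 -> MISS (open row1); precharges=0
Acc 2: bank2 row2 -> MISS (open row2); precharges=1
Acc 3: bank2 row1 -> MISS (open row1); precharges=2
Acc 4: bank0 row2 -> MISS (open row2); precharges=2
Acc 5: bank2 row3 -> MISS (open row3); precharges=3
Acc 6: bank0 row3 -> MISS (open row3); precharges=4
Acc 7: bank0 row1 -> MISS (open row1); precharges=5
Acc 8: bank1 row4 -> MISS (open row4); precharges=5
Acc 9: bank1 row2 -> MISS (open row2); precharges=6
Acc 10: bank2 row0 -> MISS (open row0); precharges=7
Acc 11: bank0 row2 -> MISS (open row2); precharges=8
Acc 12: bank0 row4 -> MISS (open row4); precharges=9
Acc 13: bank0 row4 -> HIT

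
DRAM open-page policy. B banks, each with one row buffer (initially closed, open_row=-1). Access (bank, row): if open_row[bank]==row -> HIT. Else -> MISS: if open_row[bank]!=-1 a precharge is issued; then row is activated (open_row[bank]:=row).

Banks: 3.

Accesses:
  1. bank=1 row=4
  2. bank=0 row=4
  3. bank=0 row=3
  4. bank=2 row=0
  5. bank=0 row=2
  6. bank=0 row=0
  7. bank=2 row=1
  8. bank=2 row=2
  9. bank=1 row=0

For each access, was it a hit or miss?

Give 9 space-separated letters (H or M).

Acc 1: bank1 row4 -> MISS (open row4); precharges=0
Acc 2: bank0 row4 -> MISS (open row4); precharges=0
Acc 3: bank0 row3 -> MISS (open row3); precharges=1
Acc 4: bank2 row0 -> MISS (open row0); precharges=1
Acc 5: bank0 row2 -> MISS (open row2); precharges=2
Acc 6: bank0 row0 -> MISS (open row0); precharges=3
Acc 7: bank2 row1 -> MISS (open row1); precharges=4
Acc 8: bank2 row2 -> MISS (open row2); precharges=5
Acc 9: bank1 row0 -> MISS (open row0); precharges=6

Answer: M M M M M M M M M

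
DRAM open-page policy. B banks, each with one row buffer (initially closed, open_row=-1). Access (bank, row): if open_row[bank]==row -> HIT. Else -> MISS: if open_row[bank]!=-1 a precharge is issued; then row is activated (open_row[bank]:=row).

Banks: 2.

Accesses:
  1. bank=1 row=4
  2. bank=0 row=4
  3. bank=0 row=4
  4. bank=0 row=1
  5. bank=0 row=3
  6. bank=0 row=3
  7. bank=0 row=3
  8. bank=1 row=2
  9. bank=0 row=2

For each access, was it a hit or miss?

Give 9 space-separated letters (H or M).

Answer: M M H M M H H M M

Derivation:
Acc 1: bank1 row4 -> MISS (open row4); precharges=0
Acc 2: bank0 row4 -> MISS (open row4); precharges=0
Acc 3: bank0 row4 -> HIT
Acc 4: bank0 row1 -> MISS (open row1); precharges=1
Acc 5: bank0 row3 -> MISS (open row3); precharges=2
Acc 6: bank0 row3 -> HIT
Acc 7: bank0 row3 -> HIT
Acc 8: bank1 row2 -> MISS (open row2); precharges=3
Acc 9: bank0 row2 -> MISS (open row2); precharges=4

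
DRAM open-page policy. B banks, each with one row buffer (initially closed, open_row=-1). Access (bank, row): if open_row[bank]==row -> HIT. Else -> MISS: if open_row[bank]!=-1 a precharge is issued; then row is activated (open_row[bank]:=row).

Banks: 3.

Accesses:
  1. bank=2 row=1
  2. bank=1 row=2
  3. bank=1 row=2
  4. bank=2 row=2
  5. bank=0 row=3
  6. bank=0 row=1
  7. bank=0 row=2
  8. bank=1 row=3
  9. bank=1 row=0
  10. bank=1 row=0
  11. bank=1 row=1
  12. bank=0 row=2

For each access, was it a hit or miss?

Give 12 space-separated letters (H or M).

Acc 1: bank2 row1 -> MISS (open row1); precharges=0
Acc 2: bank1 row2 -> MISS (open row2); precharges=0
Acc 3: bank1 row2 -> HIT
Acc 4: bank2 row2 -> MISS (open row2); precharges=1
Acc 5: bank0 row3 -> MISS (open row3); precharges=1
Acc 6: bank0 row1 -> MISS (open row1); precharges=2
Acc 7: bank0 row2 -> MISS (open row2); precharges=3
Acc 8: bank1 row3 -> MISS (open row3); precharges=4
Acc 9: bank1 row0 -> MISS (open row0); precharges=5
Acc 10: bank1 row0 -> HIT
Acc 11: bank1 row1 -> MISS (open row1); precharges=6
Acc 12: bank0 row2 -> HIT

Answer: M M H M M M M M M H M H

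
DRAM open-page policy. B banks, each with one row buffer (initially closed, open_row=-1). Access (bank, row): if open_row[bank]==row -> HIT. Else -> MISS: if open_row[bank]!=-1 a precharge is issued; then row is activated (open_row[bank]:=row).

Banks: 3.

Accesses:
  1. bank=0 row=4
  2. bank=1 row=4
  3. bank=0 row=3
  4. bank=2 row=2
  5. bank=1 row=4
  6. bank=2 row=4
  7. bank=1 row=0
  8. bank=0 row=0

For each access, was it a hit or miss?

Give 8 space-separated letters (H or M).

Answer: M M M M H M M M

Derivation:
Acc 1: bank0 row4 -> MISS (open row4); precharges=0
Acc 2: bank1 row4 -> MISS (open row4); precharges=0
Acc 3: bank0 row3 -> MISS (open row3); precharges=1
Acc 4: bank2 row2 -> MISS (open row2); precharges=1
Acc 5: bank1 row4 -> HIT
Acc 6: bank2 row4 -> MISS (open row4); precharges=2
Acc 7: bank1 row0 -> MISS (open row0); precharges=3
Acc 8: bank0 row0 -> MISS (open row0); precharges=4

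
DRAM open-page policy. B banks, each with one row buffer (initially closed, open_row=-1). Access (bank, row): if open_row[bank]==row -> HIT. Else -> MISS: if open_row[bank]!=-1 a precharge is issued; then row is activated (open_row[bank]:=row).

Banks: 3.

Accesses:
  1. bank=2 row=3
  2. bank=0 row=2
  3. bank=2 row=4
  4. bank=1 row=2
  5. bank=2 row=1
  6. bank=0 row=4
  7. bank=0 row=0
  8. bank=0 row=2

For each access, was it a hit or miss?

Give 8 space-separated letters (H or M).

Answer: M M M M M M M M

Derivation:
Acc 1: bank2 row3 -> MISS (open row3); precharges=0
Acc 2: bank0 row2 -> MISS (open row2); precharges=0
Acc 3: bank2 row4 -> MISS (open row4); precharges=1
Acc 4: bank1 row2 -> MISS (open row2); precharges=1
Acc 5: bank2 row1 -> MISS (open row1); precharges=2
Acc 6: bank0 row4 -> MISS (open row4); precharges=3
Acc 7: bank0 row0 -> MISS (open row0); precharges=4
Acc 8: bank0 row2 -> MISS (open row2); precharges=5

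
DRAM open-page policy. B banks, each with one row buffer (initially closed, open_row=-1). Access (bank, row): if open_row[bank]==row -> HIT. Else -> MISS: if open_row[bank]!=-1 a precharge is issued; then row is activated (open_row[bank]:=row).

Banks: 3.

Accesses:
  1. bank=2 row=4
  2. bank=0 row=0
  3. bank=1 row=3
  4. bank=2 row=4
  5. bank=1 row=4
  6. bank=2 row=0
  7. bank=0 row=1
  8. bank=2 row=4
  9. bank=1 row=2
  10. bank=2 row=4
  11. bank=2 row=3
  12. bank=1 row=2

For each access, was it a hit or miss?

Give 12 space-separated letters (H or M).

Answer: M M M H M M M M M H M H

Derivation:
Acc 1: bank2 row4 -> MISS (open row4); precharges=0
Acc 2: bank0 row0 -> MISS (open row0); precharges=0
Acc 3: bank1 row3 -> MISS (open row3); precharges=0
Acc 4: bank2 row4 -> HIT
Acc 5: bank1 row4 -> MISS (open row4); precharges=1
Acc 6: bank2 row0 -> MISS (open row0); precharges=2
Acc 7: bank0 row1 -> MISS (open row1); precharges=3
Acc 8: bank2 row4 -> MISS (open row4); precharges=4
Acc 9: bank1 row2 -> MISS (open row2); precharges=5
Acc 10: bank2 row4 -> HIT
Acc 11: bank2 row3 -> MISS (open row3); precharges=6
Acc 12: bank1 row2 -> HIT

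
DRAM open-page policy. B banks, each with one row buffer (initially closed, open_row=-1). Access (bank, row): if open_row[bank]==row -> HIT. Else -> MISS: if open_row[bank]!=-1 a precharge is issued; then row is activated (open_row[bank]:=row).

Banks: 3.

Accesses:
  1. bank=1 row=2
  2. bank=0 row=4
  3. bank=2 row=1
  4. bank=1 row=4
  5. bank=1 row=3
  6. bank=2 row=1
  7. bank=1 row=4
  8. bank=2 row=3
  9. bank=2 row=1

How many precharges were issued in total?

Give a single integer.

Answer: 5

Derivation:
Acc 1: bank1 row2 -> MISS (open row2); precharges=0
Acc 2: bank0 row4 -> MISS (open row4); precharges=0
Acc 3: bank2 row1 -> MISS (open row1); precharges=0
Acc 4: bank1 row4 -> MISS (open row4); precharges=1
Acc 5: bank1 row3 -> MISS (open row3); precharges=2
Acc 6: bank2 row1 -> HIT
Acc 7: bank1 row4 -> MISS (open row4); precharges=3
Acc 8: bank2 row3 -> MISS (open row3); precharges=4
Acc 9: bank2 row1 -> MISS (open row1); precharges=5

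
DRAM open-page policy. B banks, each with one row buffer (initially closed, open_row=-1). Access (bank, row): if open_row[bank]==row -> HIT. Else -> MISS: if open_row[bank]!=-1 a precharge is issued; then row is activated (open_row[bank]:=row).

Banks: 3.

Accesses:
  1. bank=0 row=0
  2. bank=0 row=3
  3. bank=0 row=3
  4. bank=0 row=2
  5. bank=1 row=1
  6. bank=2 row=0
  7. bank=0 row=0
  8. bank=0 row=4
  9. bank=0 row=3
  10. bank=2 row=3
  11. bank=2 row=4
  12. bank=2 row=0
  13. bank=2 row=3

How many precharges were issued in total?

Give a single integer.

Answer: 9

Derivation:
Acc 1: bank0 row0 -> MISS (open row0); precharges=0
Acc 2: bank0 row3 -> MISS (open row3); precharges=1
Acc 3: bank0 row3 -> HIT
Acc 4: bank0 row2 -> MISS (open row2); precharges=2
Acc 5: bank1 row1 -> MISS (open row1); precharges=2
Acc 6: bank2 row0 -> MISS (open row0); precharges=2
Acc 7: bank0 row0 -> MISS (open row0); precharges=3
Acc 8: bank0 row4 -> MISS (open row4); precharges=4
Acc 9: bank0 row3 -> MISS (open row3); precharges=5
Acc 10: bank2 row3 -> MISS (open row3); precharges=6
Acc 11: bank2 row4 -> MISS (open row4); precharges=7
Acc 12: bank2 row0 -> MISS (open row0); precharges=8
Acc 13: bank2 row3 -> MISS (open row3); precharges=9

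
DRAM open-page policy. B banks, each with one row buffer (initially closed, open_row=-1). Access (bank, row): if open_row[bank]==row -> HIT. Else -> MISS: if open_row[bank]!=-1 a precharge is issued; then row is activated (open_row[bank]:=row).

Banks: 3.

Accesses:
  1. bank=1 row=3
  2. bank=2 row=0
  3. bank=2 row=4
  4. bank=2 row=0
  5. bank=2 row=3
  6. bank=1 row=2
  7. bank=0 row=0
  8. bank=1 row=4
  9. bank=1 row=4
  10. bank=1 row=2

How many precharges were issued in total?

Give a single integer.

Acc 1: bank1 row3 -> MISS (open row3); precharges=0
Acc 2: bank2 row0 -> MISS (open row0); precharges=0
Acc 3: bank2 row4 -> MISS (open row4); precharges=1
Acc 4: bank2 row0 -> MISS (open row0); precharges=2
Acc 5: bank2 row3 -> MISS (open row3); precharges=3
Acc 6: bank1 row2 -> MISS (open row2); precharges=4
Acc 7: bank0 row0 -> MISS (open row0); precharges=4
Acc 8: bank1 row4 -> MISS (open row4); precharges=5
Acc 9: bank1 row4 -> HIT
Acc 10: bank1 row2 -> MISS (open row2); precharges=6

Answer: 6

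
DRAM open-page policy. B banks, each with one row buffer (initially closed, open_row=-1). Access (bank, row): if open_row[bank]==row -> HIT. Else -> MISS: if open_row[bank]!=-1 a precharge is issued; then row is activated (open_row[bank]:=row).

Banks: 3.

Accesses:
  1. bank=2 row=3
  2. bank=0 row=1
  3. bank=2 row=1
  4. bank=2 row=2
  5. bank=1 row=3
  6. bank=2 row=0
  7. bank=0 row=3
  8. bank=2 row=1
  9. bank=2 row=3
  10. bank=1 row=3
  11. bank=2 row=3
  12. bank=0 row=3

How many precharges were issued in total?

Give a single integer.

Answer: 6

Derivation:
Acc 1: bank2 row3 -> MISS (open row3); precharges=0
Acc 2: bank0 row1 -> MISS (open row1); precharges=0
Acc 3: bank2 row1 -> MISS (open row1); precharges=1
Acc 4: bank2 row2 -> MISS (open row2); precharges=2
Acc 5: bank1 row3 -> MISS (open row3); precharges=2
Acc 6: bank2 row0 -> MISS (open row0); precharges=3
Acc 7: bank0 row3 -> MISS (open row3); precharges=4
Acc 8: bank2 row1 -> MISS (open row1); precharges=5
Acc 9: bank2 row3 -> MISS (open row3); precharges=6
Acc 10: bank1 row3 -> HIT
Acc 11: bank2 row3 -> HIT
Acc 12: bank0 row3 -> HIT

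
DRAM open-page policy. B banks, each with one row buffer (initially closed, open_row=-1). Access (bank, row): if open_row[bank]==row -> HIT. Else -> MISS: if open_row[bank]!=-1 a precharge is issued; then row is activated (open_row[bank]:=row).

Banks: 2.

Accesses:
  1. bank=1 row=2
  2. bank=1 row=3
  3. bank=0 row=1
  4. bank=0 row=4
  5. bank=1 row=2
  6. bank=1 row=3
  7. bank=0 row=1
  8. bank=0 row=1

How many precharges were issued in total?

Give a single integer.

Acc 1: bank1 row2 -> MISS (open row2); precharges=0
Acc 2: bank1 row3 -> MISS (open row3); precharges=1
Acc 3: bank0 row1 -> MISS (open row1); precharges=1
Acc 4: bank0 row4 -> MISS (open row4); precharges=2
Acc 5: bank1 row2 -> MISS (open row2); precharges=3
Acc 6: bank1 row3 -> MISS (open row3); precharges=4
Acc 7: bank0 row1 -> MISS (open row1); precharges=5
Acc 8: bank0 row1 -> HIT

Answer: 5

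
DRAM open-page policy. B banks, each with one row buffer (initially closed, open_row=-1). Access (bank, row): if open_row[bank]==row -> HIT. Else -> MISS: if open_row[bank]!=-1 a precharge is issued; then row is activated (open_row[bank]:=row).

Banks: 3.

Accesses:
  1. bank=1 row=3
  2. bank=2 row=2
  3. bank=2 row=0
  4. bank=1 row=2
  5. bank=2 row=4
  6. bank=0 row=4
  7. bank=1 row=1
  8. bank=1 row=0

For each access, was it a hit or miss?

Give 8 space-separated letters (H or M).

Answer: M M M M M M M M

Derivation:
Acc 1: bank1 row3 -> MISS (open row3); precharges=0
Acc 2: bank2 row2 -> MISS (open row2); precharges=0
Acc 3: bank2 row0 -> MISS (open row0); precharges=1
Acc 4: bank1 row2 -> MISS (open row2); precharges=2
Acc 5: bank2 row4 -> MISS (open row4); precharges=3
Acc 6: bank0 row4 -> MISS (open row4); precharges=3
Acc 7: bank1 row1 -> MISS (open row1); precharges=4
Acc 8: bank1 row0 -> MISS (open row0); precharges=5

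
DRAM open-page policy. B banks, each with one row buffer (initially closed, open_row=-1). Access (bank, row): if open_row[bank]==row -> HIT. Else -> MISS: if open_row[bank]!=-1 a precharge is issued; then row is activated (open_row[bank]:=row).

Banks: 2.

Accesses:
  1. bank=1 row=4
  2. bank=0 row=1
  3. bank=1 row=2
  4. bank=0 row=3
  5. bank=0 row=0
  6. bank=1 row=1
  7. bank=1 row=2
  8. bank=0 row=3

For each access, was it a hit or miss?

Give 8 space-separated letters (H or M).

Acc 1: bank1 row4 -> MISS (open row4); precharges=0
Acc 2: bank0 row1 -> MISS (open row1); precharges=0
Acc 3: bank1 row2 -> MISS (open row2); precharges=1
Acc 4: bank0 row3 -> MISS (open row3); precharges=2
Acc 5: bank0 row0 -> MISS (open row0); precharges=3
Acc 6: bank1 row1 -> MISS (open row1); precharges=4
Acc 7: bank1 row2 -> MISS (open row2); precharges=5
Acc 8: bank0 row3 -> MISS (open row3); precharges=6

Answer: M M M M M M M M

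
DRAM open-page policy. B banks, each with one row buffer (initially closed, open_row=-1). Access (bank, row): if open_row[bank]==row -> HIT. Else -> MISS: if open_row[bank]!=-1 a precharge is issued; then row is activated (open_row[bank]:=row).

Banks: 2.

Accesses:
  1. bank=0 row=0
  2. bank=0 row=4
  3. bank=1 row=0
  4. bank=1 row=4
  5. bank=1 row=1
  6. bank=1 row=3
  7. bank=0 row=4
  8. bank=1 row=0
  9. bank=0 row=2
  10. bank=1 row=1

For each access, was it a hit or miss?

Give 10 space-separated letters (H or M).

Answer: M M M M M M H M M M

Derivation:
Acc 1: bank0 row0 -> MISS (open row0); precharges=0
Acc 2: bank0 row4 -> MISS (open row4); precharges=1
Acc 3: bank1 row0 -> MISS (open row0); precharges=1
Acc 4: bank1 row4 -> MISS (open row4); precharges=2
Acc 5: bank1 row1 -> MISS (open row1); precharges=3
Acc 6: bank1 row3 -> MISS (open row3); precharges=4
Acc 7: bank0 row4 -> HIT
Acc 8: bank1 row0 -> MISS (open row0); precharges=5
Acc 9: bank0 row2 -> MISS (open row2); precharges=6
Acc 10: bank1 row1 -> MISS (open row1); precharges=7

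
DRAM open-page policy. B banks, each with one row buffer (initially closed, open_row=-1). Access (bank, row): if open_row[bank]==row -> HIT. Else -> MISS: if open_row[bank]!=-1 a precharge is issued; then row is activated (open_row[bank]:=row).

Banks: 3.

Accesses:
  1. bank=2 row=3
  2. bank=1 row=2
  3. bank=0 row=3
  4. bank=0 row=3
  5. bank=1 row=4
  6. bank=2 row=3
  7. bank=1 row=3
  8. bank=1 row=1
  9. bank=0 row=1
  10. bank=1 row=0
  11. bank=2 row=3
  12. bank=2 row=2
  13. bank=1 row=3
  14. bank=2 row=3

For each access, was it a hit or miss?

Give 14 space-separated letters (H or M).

Acc 1: bank2 row3 -> MISS (open row3); precharges=0
Acc 2: bank1 row2 -> MISS (open row2); precharges=0
Acc 3: bank0 row3 -> MISS (open row3); precharges=0
Acc 4: bank0 row3 -> HIT
Acc 5: bank1 row4 -> MISS (open row4); precharges=1
Acc 6: bank2 row3 -> HIT
Acc 7: bank1 row3 -> MISS (open row3); precharges=2
Acc 8: bank1 row1 -> MISS (open row1); precharges=3
Acc 9: bank0 row1 -> MISS (open row1); precharges=4
Acc 10: bank1 row0 -> MISS (open row0); precharges=5
Acc 11: bank2 row3 -> HIT
Acc 12: bank2 row2 -> MISS (open row2); precharges=6
Acc 13: bank1 row3 -> MISS (open row3); precharges=7
Acc 14: bank2 row3 -> MISS (open row3); precharges=8

Answer: M M M H M H M M M M H M M M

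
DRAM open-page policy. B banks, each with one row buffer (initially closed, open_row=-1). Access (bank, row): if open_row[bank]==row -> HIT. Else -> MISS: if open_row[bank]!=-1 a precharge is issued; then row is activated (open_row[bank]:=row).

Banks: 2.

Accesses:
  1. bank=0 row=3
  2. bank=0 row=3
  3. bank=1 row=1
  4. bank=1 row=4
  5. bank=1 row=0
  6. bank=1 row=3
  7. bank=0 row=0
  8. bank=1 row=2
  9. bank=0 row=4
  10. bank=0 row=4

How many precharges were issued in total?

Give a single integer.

Answer: 6

Derivation:
Acc 1: bank0 row3 -> MISS (open row3); precharges=0
Acc 2: bank0 row3 -> HIT
Acc 3: bank1 row1 -> MISS (open row1); precharges=0
Acc 4: bank1 row4 -> MISS (open row4); precharges=1
Acc 5: bank1 row0 -> MISS (open row0); precharges=2
Acc 6: bank1 row3 -> MISS (open row3); precharges=3
Acc 7: bank0 row0 -> MISS (open row0); precharges=4
Acc 8: bank1 row2 -> MISS (open row2); precharges=5
Acc 9: bank0 row4 -> MISS (open row4); precharges=6
Acc 10: bank0 row4 -> HIT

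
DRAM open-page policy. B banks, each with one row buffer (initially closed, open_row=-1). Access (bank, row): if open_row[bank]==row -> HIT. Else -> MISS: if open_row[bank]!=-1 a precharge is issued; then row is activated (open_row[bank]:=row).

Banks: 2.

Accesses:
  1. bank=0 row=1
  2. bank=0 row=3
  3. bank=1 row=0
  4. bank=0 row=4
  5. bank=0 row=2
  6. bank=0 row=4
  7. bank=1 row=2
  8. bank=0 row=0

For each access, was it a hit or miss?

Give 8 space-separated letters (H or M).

Acc 1: bank0 row1 -> MISS (open row1); precharges=0
Acc 2: bank0 row3 -> MISS (open row3); precharges=1
Acc 3: bank1 row0 -> MISS (open row0); precharges=1
Acc 4: bank0 row4 -> MISS (open row4); precharges=2
Acc 5: bank0 row2 -> MISS (open row2); precharges=3
Acc 6: bank0 row4 -> MISS (open row4); precharges=4
Acc 7: bank1 row2 -> MISS (open row2); precharges=5
Acc 8: bank0 row0 -> MISS (open row0); precharges=6

Answer: M M M M M M M M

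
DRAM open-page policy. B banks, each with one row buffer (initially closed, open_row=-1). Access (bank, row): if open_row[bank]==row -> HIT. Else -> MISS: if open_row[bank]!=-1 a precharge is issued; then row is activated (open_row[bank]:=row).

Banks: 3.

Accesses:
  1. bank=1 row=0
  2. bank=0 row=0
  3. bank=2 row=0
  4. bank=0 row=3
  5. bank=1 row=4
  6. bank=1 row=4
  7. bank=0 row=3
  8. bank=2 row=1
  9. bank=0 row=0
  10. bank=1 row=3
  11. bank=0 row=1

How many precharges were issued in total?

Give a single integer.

Answer: 6

Derivation:
Acc 1: bank1 row0 -> MISS (open row0); precharges=0
Acc 2: bank0 row0 -> MISS (open row0); precharges=0
Acc 3: bank2 row0 -> MISS (open row0); precharges=0
Acc 4: bank0 row3 -> MISS (open row3); precharges=1
Acc 5: bank1 row4 -> MISS (open row4); precharges=2
Acc 6: bank1 row4 -> HIT
Acc 7: bank0 row3 -> HIT
Acc 8: bank2 row1 -> MISS (open row1); precharges=3
Acc 9: bank0 row0 -> MISS (open row0); precharges=4
Acc 10: bank1 row3 -> MISS (open row3); precharges=5
Acc 11: bank0 row1 -> MISS (open row1); precharges=6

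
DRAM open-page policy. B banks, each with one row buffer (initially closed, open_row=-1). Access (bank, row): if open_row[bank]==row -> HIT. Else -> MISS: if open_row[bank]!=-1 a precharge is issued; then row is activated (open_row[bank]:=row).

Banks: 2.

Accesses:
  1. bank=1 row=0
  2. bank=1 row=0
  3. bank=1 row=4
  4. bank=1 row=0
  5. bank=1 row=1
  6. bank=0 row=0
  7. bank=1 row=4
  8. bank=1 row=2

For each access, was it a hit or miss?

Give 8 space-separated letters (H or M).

Answer: M H M M M M M M

Derivation:
Acc 1: bank1 row0 -> MISS (open row0); precharges=0
Acc 2: bank1 row0 -> HIT
Acc 3: bank1 row4 -> MISS (open row4); precharges=1
Acc 4: bank1 row0 -> MISS (open row0); precharges=2
Acc 5: bank1 row1 -> MISS (open row1); precharges=3
Acc 6: bank0 row0 -> MISS (open row0); precharges=3
Acc 7: bank1 row4 -> MISS (open row4); precharges=4
Acc 8: bank1 row2 -> MISS (open row2); precharges=5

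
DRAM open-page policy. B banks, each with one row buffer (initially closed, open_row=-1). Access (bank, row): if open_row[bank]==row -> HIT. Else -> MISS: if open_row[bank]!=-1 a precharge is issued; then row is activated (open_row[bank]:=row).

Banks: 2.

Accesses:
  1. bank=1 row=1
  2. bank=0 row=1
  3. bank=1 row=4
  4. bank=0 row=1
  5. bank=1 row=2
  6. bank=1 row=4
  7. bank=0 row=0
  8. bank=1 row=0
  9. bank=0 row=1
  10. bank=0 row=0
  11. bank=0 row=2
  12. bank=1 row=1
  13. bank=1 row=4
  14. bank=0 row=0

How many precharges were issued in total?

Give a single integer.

Acc 1: bank1 row1 -> MISS (open row1); precharges=0
Acc 2: bank0 row1 -> MISS (open row1); precharges=0
Acc 3: bank1 row4 -> MISS (open row4); precharges=1
Acc 4: bank0 row1 -> HIT
Acc 5: bank1 row2 -> MISS (open row2); precharges=2
Acc 6: bank1 row4 -> MISS (open row4); precharges=3
Acc 7: bank0 row0 -> MISS (open row0); precharges=4
Acc 8: bank1 row0 -> MISS (open row0); precharges=5
Acc 9: bank0 row1 -> MISS (open row1); precharges=6
Acc 10: bank0 row0 -> MISS (open row0); precharges=7
Acc 11: bank0 row2 -> MISS (open row2); precharges=8
Acc 12: bank1 row1 -> MISS (open row1); precharges=9
Acc 13: bank1 row4 -> MISS (open row4); precharges=10
Acc 14: bank0 row0 -> MISS (open row0); precharges=11

Answer: 11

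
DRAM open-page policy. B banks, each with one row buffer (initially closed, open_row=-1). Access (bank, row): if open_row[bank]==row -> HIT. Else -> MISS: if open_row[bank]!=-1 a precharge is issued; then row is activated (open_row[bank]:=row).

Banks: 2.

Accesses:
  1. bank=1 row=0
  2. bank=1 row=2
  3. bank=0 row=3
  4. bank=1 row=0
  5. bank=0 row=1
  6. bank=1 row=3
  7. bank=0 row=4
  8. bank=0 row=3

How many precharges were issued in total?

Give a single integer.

Acc 1: bank1 row0 -> MISS (open row0); precharges=0
Acc 2: bank1 row2 -> MISS (open row2); precharges=1
Acc 3: bank0 row3 -> MISS (open row3); precharges=1
Acc 4: bank1 row0 -> MISS (open row0); precharges=2
Acc 5: bank0 row1 -> MISS (open row1); precharges=3
Acc 6: bank1 row3 -> MISS (open row3); precharges=4
Acc 7: bank0 row4 -> MISS (open row4); precharges=5
Acc 8: bank0 row3 -> MISS (open row3); precharges=6

Answer: 6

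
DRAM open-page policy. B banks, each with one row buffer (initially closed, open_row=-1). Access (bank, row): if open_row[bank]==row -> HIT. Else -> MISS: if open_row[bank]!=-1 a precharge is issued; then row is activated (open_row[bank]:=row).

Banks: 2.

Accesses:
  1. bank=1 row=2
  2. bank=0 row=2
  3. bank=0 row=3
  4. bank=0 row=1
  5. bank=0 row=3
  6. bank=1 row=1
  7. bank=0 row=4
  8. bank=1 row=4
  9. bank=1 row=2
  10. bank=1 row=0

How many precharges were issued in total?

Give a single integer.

Acc 1: bank1 row2 -> MISS (open row2); precharges=0
Acc 2: bank0 row2 -> MISS (open row2); precharges=0
Acc 3: bank0 row3 -> MISS (open row3); precharges=1
Acc 4: bank0 row1 -> MISS (open row1); precharges=2
Acc 5: bank0 row3 -> MISS (open row3); precharges=3
Acc 6: bank1 row1 -> MISS (open row1); precharges=4
Acc 7: bank0 row4 -> MISS (open row4); precharges=5
Acc 8: bank1 row4 -> MISS (open row4); precharges=6
Acc 9: bank1 row2 -> MISS (open row2); precharges=7
Acc 10: bank1 row0 -> MISS (open row0); precharges=8

Answer: 8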